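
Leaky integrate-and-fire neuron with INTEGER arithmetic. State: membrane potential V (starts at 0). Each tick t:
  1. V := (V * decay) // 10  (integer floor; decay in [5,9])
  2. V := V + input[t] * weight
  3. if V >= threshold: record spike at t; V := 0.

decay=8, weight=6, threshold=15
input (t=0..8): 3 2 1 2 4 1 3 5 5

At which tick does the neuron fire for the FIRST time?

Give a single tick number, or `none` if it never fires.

t=0: input=3 -> V=0 FIRE
t=1: input=2 -> V=12
t=2: input=1 -> V=0 FIRE
t=3: input=2 -> V=12
t=4: input=4 -> V=0 FIRE
t=5: input=1 -> V=6
t=6: input=3 -> V=0 FIRE
t=7: input=5 -> V=0 FIRE
t=8: input=5 -> V=0 FIRE

Answer: 0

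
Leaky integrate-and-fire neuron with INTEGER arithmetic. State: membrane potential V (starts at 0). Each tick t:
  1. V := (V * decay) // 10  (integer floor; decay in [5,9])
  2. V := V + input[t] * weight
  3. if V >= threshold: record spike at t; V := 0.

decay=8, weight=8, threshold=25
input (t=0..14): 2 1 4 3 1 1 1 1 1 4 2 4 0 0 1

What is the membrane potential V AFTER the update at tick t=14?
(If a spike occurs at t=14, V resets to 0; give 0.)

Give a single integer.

t=0: input=2 -> V=16
t=1: input=1 -> V=20
t=2: input=4 -> V=0 FIRE
t=3: input=3 -> V=24
t=4: input=1 -> V=0 FIRE
t=5: input=1 -> V=8
t=6: input=1 -> V=14
t=7: input=1 -> V=19
t=8: input=1 -> V=23
t=9: input=4 -> V=0 FIRE
t=10: input=2 -> V=16
t=11: input=4 -> V=0 FIRE
t=12: input=0 -> V=0
t=13: input=0 -> V=0
t=14: input=1 -> V=8

Answer: 8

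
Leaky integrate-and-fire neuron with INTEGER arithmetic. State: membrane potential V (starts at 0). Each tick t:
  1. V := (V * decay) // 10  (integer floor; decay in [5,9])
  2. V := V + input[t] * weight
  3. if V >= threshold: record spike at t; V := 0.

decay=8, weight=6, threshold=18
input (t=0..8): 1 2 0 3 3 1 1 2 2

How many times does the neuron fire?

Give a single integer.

t=0: input=1 -> V=6
t=1: input=2 -> V=16
t=2: input=0 -> V=12
t=3: input=3 -> V=0 FIRE
t=4: input=3 -> V=0 FIRE
t=5: input=1 -> V=6
t=6: input=1 -> V=10
t=7: input=2 -> V=0 FIRE
t=8: input=2 -> V=12

Answer: 3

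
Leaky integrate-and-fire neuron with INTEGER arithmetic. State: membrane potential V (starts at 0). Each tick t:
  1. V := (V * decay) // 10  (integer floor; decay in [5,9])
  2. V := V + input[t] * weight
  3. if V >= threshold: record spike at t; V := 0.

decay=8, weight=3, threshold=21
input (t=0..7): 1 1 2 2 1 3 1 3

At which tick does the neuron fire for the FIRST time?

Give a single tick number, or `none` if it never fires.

t=0: input=1 -> V=3
t=1: input=1 -> V=5
t=2: input=2 -> V=10
t=3: input=2 -> V=14
t=4: input=1 -> V=14
t=5: input=3 -> V=20
t=6: input=1 -> V=19
t=7: input=3 -> V=0 FIRE

Answer: 7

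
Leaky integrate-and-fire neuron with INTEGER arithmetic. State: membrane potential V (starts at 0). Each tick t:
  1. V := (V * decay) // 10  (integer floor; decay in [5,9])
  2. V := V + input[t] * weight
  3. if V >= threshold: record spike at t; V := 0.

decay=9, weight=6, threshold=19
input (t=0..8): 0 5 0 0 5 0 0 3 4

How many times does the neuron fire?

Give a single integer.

Answer: 3

Derivation:
t=0: input=0 -> V=0
t=1: input=5 -> V=0 FIRE
t=2: input=0 -> V=0
t=3: input=0 -> V=0
t=4: input=5 -> V=0 FIRE
t=5: input=0 -> V=0
t=6: input=0 -> V=0
t=7: input=3 -> V=18
t=8: input=4 -> V=0 FIRE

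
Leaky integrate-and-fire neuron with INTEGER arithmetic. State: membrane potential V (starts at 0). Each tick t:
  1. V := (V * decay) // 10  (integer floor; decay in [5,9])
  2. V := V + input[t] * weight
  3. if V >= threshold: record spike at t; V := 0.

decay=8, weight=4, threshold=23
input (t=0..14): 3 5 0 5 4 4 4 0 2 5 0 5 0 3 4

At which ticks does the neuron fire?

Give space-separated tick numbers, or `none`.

Answer: 1 4 6 9 13

Derivation:
t=0: input=3 -> V=12
t=1: input=5 -> V=0 FIRE
t=2: input=0 -> V=0
t=3: input=5 -> V=20
t=4: input=4 -> V=0 FIRE
t=5: input=4 -> V=16
t=6: input=4 -> V=0 FIRE
t=7: input=0 -> V=0
t=8: input=2 -> V=8
t=9: input=5 -> V=0 FIRE
t=10: input=0 -> V=0
t=11: input=5 -> V=20
t=12: input=0 -> V=16
t=13: input=3 -> V=0 FIRE
t=14: input=4 -> V=16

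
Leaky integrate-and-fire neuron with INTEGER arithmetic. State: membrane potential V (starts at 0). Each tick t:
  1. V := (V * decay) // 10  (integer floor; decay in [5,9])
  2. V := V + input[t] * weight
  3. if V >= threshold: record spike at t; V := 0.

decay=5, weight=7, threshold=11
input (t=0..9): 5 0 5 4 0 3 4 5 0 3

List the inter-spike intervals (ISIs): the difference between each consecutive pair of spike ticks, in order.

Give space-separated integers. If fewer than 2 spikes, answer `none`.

t=0: input=5 -> V=0 FIRE
t=1: input=0 -> V=0
t=2: input=5 -> V=0 FIRE
t=3: input=4 -> V=0 FIRE
t=4: input=0 -> V=0
t=5: input=3 -> V=0 FIRE
t=6: input=4 -> V=0 FIRE
t=7: input=5 -> V=0 FIRE
t=8: input=0 -> V=0
t=9: input=3 -> V=0 FIRE

Answer: 2 1 2 1 1 2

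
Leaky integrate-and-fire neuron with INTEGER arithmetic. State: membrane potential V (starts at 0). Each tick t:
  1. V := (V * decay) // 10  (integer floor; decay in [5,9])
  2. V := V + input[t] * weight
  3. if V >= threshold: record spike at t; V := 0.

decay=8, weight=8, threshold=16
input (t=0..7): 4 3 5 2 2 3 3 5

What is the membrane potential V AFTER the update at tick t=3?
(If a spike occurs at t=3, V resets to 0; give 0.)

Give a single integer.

t=0: input=4 -> V=0 FIRE
t=1: input=3 -> V=0 FIRE
t=2: input=5 -> V=0 FIRE
t=3: input=2 -> V=0 FIRE
t=4: input=2 -> V=0 FIRE
t=5: input=3 -> V=0 FIRE
t=6: input=3 -> V=0 FIRE
t=7: input=5 -> V=0 FIRE

Answer: 0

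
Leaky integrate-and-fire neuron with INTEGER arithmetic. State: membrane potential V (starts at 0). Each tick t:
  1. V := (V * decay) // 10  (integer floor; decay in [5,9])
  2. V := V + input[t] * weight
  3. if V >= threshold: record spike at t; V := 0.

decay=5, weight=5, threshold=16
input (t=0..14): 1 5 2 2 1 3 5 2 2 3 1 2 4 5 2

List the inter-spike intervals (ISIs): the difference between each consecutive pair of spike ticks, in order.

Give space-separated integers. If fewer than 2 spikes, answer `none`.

Answer: 4 1 3 3 1

Derivation:
t=0: input=1 -> V=5
t=1: input=5 -> V=0 FIRE
t=2: input=2 -> V=10
t=3: input=2 -> V=15
t=4: input=1 -> V=12
t=5: input=3 -> V=0 FIRE
t=6: input=5 -> V=0 FIRE
t=7: input=2 -> V=10
t=8: input=2 -> V=15
t=9: input=3 -> V=0 FIRE
t=10: input=1 -> V=5
t=11: input=2 -> V=12
t=12: input=4 -> V=0 FIRE
t=13: input=5 -> V=0 FIRE
t=14: input=2 -> V=10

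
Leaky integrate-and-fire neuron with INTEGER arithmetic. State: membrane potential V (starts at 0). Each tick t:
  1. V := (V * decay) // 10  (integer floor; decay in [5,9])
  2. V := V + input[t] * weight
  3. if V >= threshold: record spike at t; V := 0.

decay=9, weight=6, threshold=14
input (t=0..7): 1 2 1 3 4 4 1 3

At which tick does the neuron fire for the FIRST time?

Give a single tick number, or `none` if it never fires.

t=0: input=1 -> V=6
t=1: input=2 -> V=0 FIRE
t=2: input=1 -> V=6
t=3: input=3 -> V=0 FIRE
t=4: input=4 -> V=0 FIRE
t=5: input=4 -> V=0 FIRE
t=6: input=1 -> V=6
t=7: input=3 -> V=0 FIRE

Answer: 1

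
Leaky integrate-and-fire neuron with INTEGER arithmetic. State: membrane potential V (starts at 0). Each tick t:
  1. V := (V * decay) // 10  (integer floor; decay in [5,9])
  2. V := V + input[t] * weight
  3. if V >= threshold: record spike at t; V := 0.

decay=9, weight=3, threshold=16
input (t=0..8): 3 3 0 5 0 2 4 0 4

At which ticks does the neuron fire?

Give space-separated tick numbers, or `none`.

Answer: 1 5 8

Derivation:
t=0: input=3 -> V=9
t=1: input=3 -> V=0 FIRE
t=2: input=0 -> V=0
t=3: input=5 -> V=15
t=4: input=0 -> V=13
t=5: input=2 -> V=0 FIRE
t=6: input=4 -> V=12
t=7: input=0 -> V=10
t=8: input=4 -> V=0 FIRE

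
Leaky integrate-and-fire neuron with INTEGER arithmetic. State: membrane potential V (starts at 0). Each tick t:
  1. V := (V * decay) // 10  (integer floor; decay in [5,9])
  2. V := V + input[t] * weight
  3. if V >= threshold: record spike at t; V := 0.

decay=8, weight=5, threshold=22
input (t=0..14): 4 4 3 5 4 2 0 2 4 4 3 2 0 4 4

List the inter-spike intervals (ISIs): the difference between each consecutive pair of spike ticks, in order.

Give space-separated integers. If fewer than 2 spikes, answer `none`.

t=0: input=4 -> V=20
t=1: input=4 -> V=0 FIRE
t=2: input=3 -> V=15
t=3: input=5 -> V=0 FIRE
t=4: input=4 -> V=20
t=5: input=2 -> V=0 FIRE
t=6: input=0 -> V=0
t=7: input=2 -> V=10
t=8: input=4 -> V=0 FIRE
t=9: input=4 -> V=20
t=10: input=3 -> V=0 FIRE
t=11: input=2 -> V=10
t=12: input=0 -> V=8
t=13: input=4 -> V=0 FIRE
t=14: input=4 -> V=20

Answer: 2 2 3 2 3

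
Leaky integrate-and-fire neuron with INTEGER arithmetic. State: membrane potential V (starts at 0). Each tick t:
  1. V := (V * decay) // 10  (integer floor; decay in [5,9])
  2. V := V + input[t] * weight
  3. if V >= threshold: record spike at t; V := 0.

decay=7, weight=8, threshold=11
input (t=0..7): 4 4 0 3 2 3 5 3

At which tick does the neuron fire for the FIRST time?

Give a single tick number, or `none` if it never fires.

Answer: 0

Derivation:
t=0: input=4 -> V=0 FIRE
t=1: input=4 -> V=0 FIRE
t=2: input=0 -> V=0
t=3: input=3 -> V=0 FIRE
t=4: input=2 -> V=0 FIRE
t=5: input=3 -> V=0 FIRE
t=6: input=5 -> V=0 FIRE
t=7: input=3 -> V=0 FIRE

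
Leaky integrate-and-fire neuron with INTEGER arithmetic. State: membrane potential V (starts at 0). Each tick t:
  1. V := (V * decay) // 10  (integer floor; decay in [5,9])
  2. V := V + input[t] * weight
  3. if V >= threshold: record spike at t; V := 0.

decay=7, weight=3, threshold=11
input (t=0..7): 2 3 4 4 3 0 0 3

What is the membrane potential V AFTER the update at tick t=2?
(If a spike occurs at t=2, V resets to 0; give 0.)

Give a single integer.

t=0: input=2 -> V=6
t=1: input=3 -> V=0 FIRE
t=2: input=4 -> V=0 FIRE
t=3: input=4 -> V=0 FIRE
t=4: input=3 -> V=9
t=5: input=0 -> V=6
t=6: input=0 -> V=4
t=7: input=3 -> V=0 FIRE

Answer: 0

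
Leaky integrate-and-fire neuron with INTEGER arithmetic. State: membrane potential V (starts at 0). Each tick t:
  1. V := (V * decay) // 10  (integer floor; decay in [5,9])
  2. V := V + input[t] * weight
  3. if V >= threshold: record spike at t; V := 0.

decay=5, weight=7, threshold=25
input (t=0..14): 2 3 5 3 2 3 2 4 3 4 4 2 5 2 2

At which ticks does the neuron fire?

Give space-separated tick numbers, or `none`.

t=0: input=2 -> V=14
t=1: input=3 -> V=0 FIRE
t=2: input=5 -> V=0 FIRE
t=3: input=3 -> V=21
t=4: input=2 -> V=24
t=5: input=3 -> V=0 FIRE
t=6: input=2 -> V=14
t=7: input=4 -> V=0 FIRE
t=8: input=3 -> V=21
t=9: input=4 -> V=0 FIRE
t=10: input=4 -> V=0 FIRE
t=11: input=2 -> V=14
t=12: input=5 -> V=0 FIRE
t=13: input=2 -> V=14
t=14: input=2 -> V=21

Answer: 1 2 5 7 9 10 12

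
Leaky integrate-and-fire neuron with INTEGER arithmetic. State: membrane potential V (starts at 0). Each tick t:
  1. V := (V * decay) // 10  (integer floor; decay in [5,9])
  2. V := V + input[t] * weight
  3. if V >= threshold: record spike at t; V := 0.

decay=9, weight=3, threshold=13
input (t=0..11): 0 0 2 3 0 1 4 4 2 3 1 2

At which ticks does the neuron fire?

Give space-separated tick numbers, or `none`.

Answer: 3 6 8 11

Derivation:
t=0: input=0 -> V=0
t=1: input=0 -> V=0
t=2: input=2 -> V=6
t=3: input=3 -> V=0 FIRE
t=4: input=0 -> V=0
t=5: input=1 -> V=3
t=6: input=4 -> V=0 FIRE
t=7: input=4 -> V=12
t=8: input=2 -> V=0 FIRE
t=9: input=3 -> V=9
t=10: input=1 -> V=11
t=11: input=2 -> V=0 FIRE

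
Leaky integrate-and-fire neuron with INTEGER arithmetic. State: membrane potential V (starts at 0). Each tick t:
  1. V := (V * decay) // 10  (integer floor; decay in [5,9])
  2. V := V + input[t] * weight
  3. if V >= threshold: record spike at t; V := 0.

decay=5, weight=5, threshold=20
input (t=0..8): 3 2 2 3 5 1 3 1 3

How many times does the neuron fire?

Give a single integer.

t=0: input=3 -> V=15
t=1: input=2 -> V=17
t=2: input=2 -> V=18
t=3: input=3 -> V=0 FIRE
t=4: input=5 -> V=0 FIRE
t=5: input=1 -> V=5
t=6: input=3 -> V=17
t=7: input=1 -> V=13
t=8: input=3 -> V=0 FIRE

Answer: 3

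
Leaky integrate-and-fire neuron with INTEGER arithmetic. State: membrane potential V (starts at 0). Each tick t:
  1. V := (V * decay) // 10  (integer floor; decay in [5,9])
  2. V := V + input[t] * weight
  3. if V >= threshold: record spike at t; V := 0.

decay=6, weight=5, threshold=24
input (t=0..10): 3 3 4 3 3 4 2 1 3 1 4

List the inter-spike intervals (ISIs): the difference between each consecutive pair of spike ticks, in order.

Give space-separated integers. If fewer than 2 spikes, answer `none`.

Answer: 2 2 5

Derivation:
t=0: input=3 -> V=15
t=1: input=3 -> V=0 FIRE
t=2: input=4 -> V=20
t=3: input=3 -> V=0 FIRE
t=4: input=3 -> V=15
t=5: input=4 -> V=0 FIRE
t=6: input=2 -> V=10
t=7: input=1 -> V=11
t=8: input=3 -> V=21
t=9: input=1 -> V=17
t=10: input=4 -> V=0 FIRE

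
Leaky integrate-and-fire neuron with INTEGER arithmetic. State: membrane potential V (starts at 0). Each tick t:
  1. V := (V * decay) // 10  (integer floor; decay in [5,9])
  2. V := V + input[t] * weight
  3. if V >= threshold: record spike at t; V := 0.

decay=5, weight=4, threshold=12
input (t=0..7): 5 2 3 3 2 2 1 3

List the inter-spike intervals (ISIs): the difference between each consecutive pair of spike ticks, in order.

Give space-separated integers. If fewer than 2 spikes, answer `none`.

Answer: 2 1 2 2

Derivation:
t=0: input=5 -> V=0 FIRE
t=1: input=2 -> V=8
t=2: input=3 -> V=0 FIRE
t=3: input=3 -> V=0 FIRE
t=4: input=2 -> V=8
t=5: input=2 -> V=0 FIRE
t=6: input=1 -> V=4
t=7: input=3 -> V=0 FIRE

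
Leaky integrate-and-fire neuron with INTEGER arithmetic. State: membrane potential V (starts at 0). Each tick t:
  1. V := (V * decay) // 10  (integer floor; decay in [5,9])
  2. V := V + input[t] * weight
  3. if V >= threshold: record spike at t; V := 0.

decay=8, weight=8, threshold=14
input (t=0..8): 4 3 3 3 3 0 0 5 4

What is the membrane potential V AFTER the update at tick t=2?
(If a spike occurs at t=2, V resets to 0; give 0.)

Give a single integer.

Answer: 0

Derivation:
t=0: input=4 -> V=0 FIRE
t=1: input=3 -> V=0 FIRE
t=2: input=3 -> V=0 FIRE
t=3: input=3 -> V=0 FIRE
t=4: input=3 -> V=0 FIRE
t=5: input=0 -> V=0
t=6: input=0 -> V=0
t=7: input=5 -> V=0 FIRE
t=8: input=4 -> V=0 FIRE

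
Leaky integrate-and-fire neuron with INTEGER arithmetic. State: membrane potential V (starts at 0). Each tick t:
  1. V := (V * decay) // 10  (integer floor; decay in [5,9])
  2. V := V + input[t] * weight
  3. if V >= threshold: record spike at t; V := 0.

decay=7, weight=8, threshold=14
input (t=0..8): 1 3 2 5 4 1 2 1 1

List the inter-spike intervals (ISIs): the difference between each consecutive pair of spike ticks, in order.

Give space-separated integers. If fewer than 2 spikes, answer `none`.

Answer: 1 1 1 2

Derivation:
t=0: input=1 -> V=8
t=1: input=3 -> V=0 FIRE
t=2: input=2 -> V=0 FIRE
t=3: input=5 -> V=0 FIRE
t=4: input=4 -> V=0 FIRE
t=5: input=1 -> V=8
t=6: input=2 -> V=0 FIRE
t=7: input=1 -> V=8
t=8: input=1 -> V=13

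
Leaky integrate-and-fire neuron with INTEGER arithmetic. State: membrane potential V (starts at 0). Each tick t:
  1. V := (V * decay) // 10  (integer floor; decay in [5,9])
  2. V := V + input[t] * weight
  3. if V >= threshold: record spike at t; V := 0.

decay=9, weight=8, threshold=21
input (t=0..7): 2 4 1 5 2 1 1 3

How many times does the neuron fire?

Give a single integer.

t=0: input=2 -> V=16
t=1: input=4 -> V=0 FIRE
t=2: input=1 -> V=8
t=3: input=5 -> V=0 FIRE
t=4: input=2 -> V=16
t=5: input=1 -> V=0 FIRE
t=6: input=1 -> V=8
t=7: input=3 -> V=0 FIRE

Answer: 4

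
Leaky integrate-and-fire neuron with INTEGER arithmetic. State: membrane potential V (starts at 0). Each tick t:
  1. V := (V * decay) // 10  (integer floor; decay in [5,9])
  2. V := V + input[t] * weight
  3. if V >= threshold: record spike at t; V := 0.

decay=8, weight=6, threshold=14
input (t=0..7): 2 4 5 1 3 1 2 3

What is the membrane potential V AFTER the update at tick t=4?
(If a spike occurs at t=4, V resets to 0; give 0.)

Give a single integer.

t=0: input=2 -> V=12
t=1: input=4 -> V=0 FIRE
t=2: input=5 -> V=0 FIRE
t=3: input=1 -> V=6
t=4: input=3 -> V=0 FIRE
t=5: input=1 -> V=6
t=6: input=2 -> V=0 FIRE
t=7: input=3 -> V=0 FIRE

Answer: 0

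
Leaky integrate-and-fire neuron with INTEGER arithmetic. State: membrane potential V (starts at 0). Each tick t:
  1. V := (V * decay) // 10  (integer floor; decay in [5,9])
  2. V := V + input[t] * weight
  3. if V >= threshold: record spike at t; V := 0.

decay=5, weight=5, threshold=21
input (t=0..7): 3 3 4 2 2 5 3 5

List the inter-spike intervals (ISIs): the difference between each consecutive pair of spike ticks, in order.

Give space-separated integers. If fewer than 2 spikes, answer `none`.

t=0: input=3 -> V=15
t=1: input=3 -> V=0 FIRE
t=2: input=4 -> V=20
t=3: input=2 -> V=20
t=4: input=2 -> V=20
t=5: input=5 -> V=0 FIRE
t=6: input=3 -> V=15
t=7: input=5 -> V=0 FIRE

Answer: 4 2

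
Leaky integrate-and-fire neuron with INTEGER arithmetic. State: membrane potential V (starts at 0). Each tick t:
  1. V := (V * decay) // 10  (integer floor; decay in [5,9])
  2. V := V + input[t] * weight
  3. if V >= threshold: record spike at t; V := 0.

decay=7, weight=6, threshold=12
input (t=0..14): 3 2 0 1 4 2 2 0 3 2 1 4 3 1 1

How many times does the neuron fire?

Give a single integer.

Answer: 9

Derivation:
t=0: input=3 -> V=0 FIRE
t=1: input=2 -> V=0 FIRE
t=2: input=0 -> V=0
t=3: input=1 -> V=6
t=4: input=4 -> V=0 FIRE
t=5: input=2 -> V=0 FIRE
t=6: input=2 -> V=0 FIRE
t=7: input=0 -> V=0
t=8: input=3 -> V=0 FIRE
t=9: input=2 -> V=0 FIRE
t=10: input=1 -> V=6
t=11: input=4 -> V=0 FIRE
t=12: input=3 -> V=0 FIRE
t=13: input=1 -> V=6
t=14: input=1 -> V=10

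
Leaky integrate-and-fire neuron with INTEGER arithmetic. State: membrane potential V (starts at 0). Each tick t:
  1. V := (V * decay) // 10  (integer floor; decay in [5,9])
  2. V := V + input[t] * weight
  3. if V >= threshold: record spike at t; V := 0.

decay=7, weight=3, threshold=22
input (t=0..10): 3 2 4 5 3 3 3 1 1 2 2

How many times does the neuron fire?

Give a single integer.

Answer: 1

Derivation:
t=0: input=3 -> V=9
t=1: input=2 -> V=12
t=2: input=4 -> V=20
t=3: input=5 -> V=0 FIRE
t=4: input=3 -> V=9
t=5: input=3 -> V=15
t=6: input=3 -> V=19
t=7: input=1 -> V=16
t=8: input=1 -> V=14
t=9: input=2 -> V=15
t=10: input=2 -> V=16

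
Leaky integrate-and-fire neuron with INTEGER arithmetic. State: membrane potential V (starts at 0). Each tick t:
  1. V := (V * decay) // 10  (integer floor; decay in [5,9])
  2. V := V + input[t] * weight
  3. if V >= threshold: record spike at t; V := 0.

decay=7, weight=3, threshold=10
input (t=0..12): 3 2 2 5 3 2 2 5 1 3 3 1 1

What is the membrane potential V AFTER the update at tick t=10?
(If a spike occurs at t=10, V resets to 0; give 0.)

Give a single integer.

Answer: 9

Derivation:
t=0: input=3 -> V=9
t=1: input=2 -> V=0 FIRE
t=2: input=2 -> V=6
t=3: input=5 -> V=0 FIRE
t=4: input=3 -> V=9
t=5: input=2 -> V=0 FIRE
t=6: input=2 -> V=6
t=7: input=5 -> V=0 FIRE
t=8: input=1 -> V=3
t=9: input=3 -> V=0 FIRE
t=10: input=3 -> V=9
t=11: input=1 -> V=9
t=12: input=1 -> V=9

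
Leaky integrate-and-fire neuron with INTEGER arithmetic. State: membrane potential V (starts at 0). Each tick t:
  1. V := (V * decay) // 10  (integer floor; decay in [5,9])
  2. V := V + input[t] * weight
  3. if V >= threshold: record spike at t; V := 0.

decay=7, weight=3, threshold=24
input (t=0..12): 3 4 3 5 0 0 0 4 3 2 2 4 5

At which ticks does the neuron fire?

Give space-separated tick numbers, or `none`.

t=0: input=3 -> V=9
t=1: input=4 -> V=18
t=2: input=3 -> V=21
t=3: input=5 -> V=0 FIRE
t=4: input=0 -> V=0
t=5: input=0 -> V=0
t=6: input=0 -> V=0
t=7: input=4 -> V=12
t=8: input=3 -> V=17
t=9: input=2 -> V=17
t=10: input=2 -> V=17
t=11: input=4 -> V=23
t=12: input=5 -> V=0 FIRE

Answer: 3 12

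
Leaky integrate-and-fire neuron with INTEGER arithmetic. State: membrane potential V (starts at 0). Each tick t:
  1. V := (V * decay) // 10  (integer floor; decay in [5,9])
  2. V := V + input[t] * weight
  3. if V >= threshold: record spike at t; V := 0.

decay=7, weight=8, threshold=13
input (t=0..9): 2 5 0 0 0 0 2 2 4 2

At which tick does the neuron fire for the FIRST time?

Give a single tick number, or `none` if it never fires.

t=0: input=2 -> V=0 FIRE
t=1: input=5 -> V=0 FIRE
t=2: input=0 -> V=0
t=3: input=0 -> V=0
t=4: input=0 -> V=0
t=5: input=0 -> V=0
t=6: input=2 -> V=0 FIRE
t=7: input=2 -> V=0 FIRE
t=8: input=4 -> V=0 FIRE
t=9: input=2 -> V=0 FIRE

Answer: 0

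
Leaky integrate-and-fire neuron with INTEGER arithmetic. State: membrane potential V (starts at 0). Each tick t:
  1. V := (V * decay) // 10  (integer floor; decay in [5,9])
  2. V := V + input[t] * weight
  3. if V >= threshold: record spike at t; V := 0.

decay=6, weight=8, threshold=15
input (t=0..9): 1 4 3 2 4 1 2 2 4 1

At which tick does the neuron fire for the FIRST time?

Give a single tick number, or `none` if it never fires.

t=0: input=1 -> V=8
t=1: input=4 -> V=0 FIRE
t=2: input=3 -> V=0 FIRE
t=3: input=2 -> V=0 FIRE
t=4: input=4 -> V=0 FIRE
t=5: input=1 -> V=8
t=6: input=2 -> V=0 FIRE
t=7: input=2 -> V=0 FIRE
t=8: input=4 -> V=0 FIRE
t=9: input=1 -> V=8

Answer: 1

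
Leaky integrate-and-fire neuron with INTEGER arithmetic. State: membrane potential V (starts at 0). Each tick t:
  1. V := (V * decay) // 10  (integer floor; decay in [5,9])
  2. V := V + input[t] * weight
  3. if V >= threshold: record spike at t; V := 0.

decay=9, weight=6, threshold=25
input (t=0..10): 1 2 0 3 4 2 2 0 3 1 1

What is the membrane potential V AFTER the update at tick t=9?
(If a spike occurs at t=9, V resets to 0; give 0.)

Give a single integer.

t=0: input=1 -> V=6
t=1: input=2 -> V=17
t=2: input=0 -> V=15
t=3: input=3 -> V=0 FIRE
t=4: input=4 -> V=24
t=5: input=2 -> V=0 FIRE
t=6: input=2 -> V=12
t=7: input=0 -> V=10
t=8: input=3 -> V=0 FIRE
t=9: input=1 -> V=6
t=10: input=1 -> V=11

Answer: 6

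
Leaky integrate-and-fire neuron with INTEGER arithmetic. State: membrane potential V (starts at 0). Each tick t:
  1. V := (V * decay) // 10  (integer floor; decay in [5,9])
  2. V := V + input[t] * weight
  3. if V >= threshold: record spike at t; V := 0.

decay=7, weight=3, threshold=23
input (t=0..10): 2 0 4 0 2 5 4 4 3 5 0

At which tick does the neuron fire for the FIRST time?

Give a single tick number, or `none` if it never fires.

t=0: input=2 -> V=6
t=1: input=0 -> V=4
t=2: input=4 -> V=14
t=3: input=0 -> V=9
t=4: input=2 -> V=12
t=5: input=5 -> V=0 FIRE
t=6: input=4 -> V=12
t=7: input=4 -> V=20
t=8: input=3 -> V=0 FIRE
t=9: input=5 -> V=15
t=10: input=0 -> V=10

Answer: 5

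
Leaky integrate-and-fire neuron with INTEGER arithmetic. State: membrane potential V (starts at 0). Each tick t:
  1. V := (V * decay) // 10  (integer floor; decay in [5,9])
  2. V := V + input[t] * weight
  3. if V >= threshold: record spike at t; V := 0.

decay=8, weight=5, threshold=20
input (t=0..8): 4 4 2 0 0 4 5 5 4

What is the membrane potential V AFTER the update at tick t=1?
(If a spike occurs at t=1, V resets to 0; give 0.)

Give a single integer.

Answer: 0

Derivation:
t=0: input=4 -> V=0 FIRE
t=1: input=4 -> V=0 FIRE
t=2: input=2 -> V=10
t=3: input=0 -> V=8
t=4: input=0 -> V=6
t=5: input=4 -> V=0 FIRE
t=6: input=5 -> V=0 FIRE
t=7: input=5 -> V=0 FIRE
t=8: input=4 -> V=0 FIRE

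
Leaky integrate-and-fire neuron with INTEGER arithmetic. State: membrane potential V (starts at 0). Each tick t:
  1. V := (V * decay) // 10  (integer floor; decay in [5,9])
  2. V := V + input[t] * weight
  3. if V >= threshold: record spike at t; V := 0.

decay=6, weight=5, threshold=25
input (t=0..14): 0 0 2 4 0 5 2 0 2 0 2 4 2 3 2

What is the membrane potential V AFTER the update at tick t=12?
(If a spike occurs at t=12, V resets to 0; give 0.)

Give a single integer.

Answer: 10

Derivation:
t=0: input=0 -> V=0
t=1: input=0 -> V=0
t=2: input=2 -> V=10
t=3: input=4 -> V=0 FIRE
t=4: input=0 -> V=0
t=5: input=5 -> V=0 FIRE
t=6: input=2 -> V=10
t=7: input=0 -> V=6
t=8: input=2 -> V=13
t=9: input=0 -> V=7
t=10: input=2 -> V=14
t=11: input=4 -> V=0 FIRE
t=12: input=2 -> V=10
t=13: input=3 -> V=21
t=14: input=2 -> V=22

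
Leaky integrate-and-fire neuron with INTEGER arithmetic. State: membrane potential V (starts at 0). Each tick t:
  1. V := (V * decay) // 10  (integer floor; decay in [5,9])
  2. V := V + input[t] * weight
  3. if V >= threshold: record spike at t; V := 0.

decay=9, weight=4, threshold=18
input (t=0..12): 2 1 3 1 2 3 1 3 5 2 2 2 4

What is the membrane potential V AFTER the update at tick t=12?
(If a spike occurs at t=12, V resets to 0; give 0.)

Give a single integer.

Answer: 16

Derivation:
t=0: input=2 -> V=8
t=1: input=1 -> V=11
t=2: input=3 -> V=0 FIRE
t=3: input=1 -> V=4
t=4: input=2 -> V=11
t=5: input=3 -> V=0 FIRE
t=6: input=1 -> V=4
t=7: input=3 -> V=15
t=8: input=5 -> V=0 FIRE
t=9: input=2 -> V=8
t=10: input=2 -> V=15
t=11: input=2 -> V=0 FIRE
t=12: input=4 -> V=16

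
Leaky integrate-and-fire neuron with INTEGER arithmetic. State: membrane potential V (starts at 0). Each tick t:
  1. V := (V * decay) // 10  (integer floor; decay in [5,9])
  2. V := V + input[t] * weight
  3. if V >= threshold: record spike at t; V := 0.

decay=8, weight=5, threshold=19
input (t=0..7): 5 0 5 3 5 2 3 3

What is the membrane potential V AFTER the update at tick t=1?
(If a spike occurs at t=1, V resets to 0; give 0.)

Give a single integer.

Answer: 0

Derivation:
t=0: input=5 -> V=0 FIRE
t=1: input=0 -> V=0
t=2: input=5 -> V=0 FIRE
t=3: input=3 -> V=15
t=4: input=5 -> V=0 FIRE
t=5: input=2 -> V=10
t=6: input=3 -> V=0 FIRE
t=7: input=3 -> V=15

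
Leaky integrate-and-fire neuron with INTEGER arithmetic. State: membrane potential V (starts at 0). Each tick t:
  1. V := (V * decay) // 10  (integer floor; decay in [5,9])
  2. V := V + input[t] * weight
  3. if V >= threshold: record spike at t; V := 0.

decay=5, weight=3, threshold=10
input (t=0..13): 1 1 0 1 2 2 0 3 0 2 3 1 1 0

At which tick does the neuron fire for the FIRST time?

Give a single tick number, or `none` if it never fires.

Answer: 5

Derivation:
t=0: input=1 -> V=3
t=1: input=1 -> V=4
t=2: input=0 -> V=2
t=3: input=1 -> V=4
t=4: input=2 -> V=8
t=5: input=2 -> V=0 FIRE
t=6: input=0 -> V=0
t=7: input=3 -> V=9
t=8: input=0 -> V=4
t=9: input=2 -> V=8
t=10: input=3 -> V=0 FIRE
t=11: input=1 -> V=3
t=12: input=1 -> V=4
t=13: input=0 -> V=2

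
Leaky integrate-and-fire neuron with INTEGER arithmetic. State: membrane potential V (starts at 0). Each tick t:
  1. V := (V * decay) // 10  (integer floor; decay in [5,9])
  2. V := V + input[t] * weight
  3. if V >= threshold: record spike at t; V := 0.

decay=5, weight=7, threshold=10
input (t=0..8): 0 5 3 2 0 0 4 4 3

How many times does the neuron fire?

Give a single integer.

t=0: input=0 -> V=0
t=1: input=5 -> V=0 FIRE
t=2: input=3 -> V=0 FIRE
t=3: input=2 -> V=0 FIRE
t=4: input=0 -> V=0
t=5: input=0 -> V=0
t=6: input=4 -> V=0 FIRE
t=7: input=4 -> V=0 FIRE
t=8: input=3 -> V=0 FIRE

Answer: 6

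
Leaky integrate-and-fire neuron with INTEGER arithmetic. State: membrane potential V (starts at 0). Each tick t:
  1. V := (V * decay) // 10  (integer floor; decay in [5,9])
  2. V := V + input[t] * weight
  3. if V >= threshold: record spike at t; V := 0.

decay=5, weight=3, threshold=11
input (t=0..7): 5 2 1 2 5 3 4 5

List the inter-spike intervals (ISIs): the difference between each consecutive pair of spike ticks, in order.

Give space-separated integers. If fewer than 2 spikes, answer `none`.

t=0: input=5 -> V=0 FIRE
t=1: input=2 -> V=6
t=2: input=1 -> V=6
t=3: input=2 -> V=9
t=4: input=5 -> V=0 FIRE
t=5: input=3 -> V=9
t=6: input=4 -> V=0 FIRE
t=7: input=5 -> V=0 FIRE

Answer: 4 2 1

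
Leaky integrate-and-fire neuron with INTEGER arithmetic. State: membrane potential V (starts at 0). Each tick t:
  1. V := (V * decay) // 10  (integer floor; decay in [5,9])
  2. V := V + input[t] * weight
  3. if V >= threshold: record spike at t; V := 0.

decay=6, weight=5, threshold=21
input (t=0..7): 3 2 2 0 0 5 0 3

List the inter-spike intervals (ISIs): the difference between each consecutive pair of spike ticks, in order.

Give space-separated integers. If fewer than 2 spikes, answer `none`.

Answer: 3

Derivation:
t=0: input=3 -> V=15
t=1: input=2 -> V=19
t=2: input=2 -> V=0 FIRE
t=3: input=0 -> V=0
t=4: input=0 -> V=0
t=5: input=5 -> V=0 FIRE
t=6: input=0 -> V=0
t=7: input=3 -> V=15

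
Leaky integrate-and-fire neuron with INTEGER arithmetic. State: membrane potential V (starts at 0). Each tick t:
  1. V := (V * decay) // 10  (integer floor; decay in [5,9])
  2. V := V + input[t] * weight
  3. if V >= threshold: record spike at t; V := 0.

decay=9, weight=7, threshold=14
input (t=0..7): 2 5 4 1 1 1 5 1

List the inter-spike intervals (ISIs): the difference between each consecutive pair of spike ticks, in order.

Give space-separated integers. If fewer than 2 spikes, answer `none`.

t=0: input=2 -> V=0 FIRE
t=1: input=5 -> V=0 FIRE
t=2: input=4 -> V=0 FIRE
t=3: input=1 -> V=7
t=4: input=1 -> V=13
t=5: input=1 -> V=0 FIRE
t=6: input=5 -> V=0 FIRE
t=7: input=1 -> V=7

Answer: 1 1 3 1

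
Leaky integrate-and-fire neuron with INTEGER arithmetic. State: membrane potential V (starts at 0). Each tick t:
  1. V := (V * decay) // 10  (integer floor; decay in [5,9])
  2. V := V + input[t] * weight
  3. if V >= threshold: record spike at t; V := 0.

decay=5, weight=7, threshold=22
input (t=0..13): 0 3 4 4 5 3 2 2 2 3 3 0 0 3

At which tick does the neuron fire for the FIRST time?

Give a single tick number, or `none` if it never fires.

t=0: input=0 -> V=0
t=1: input=3 -> V=21
t=2: input=4 -> V=0 FIRE
t=3: input=4 -> V=0 FIRE
t=4: input=5 -> V=0 FIRE
t=5: input=3 -> V=21
t=6: input=2 -> V=0 FIRE
t=7: input=2 -> V=14
t=8: input=2 -> V=21
t=9: input=3 -> V=0 FIRE
t=10: input=3 -> V=21
t=11: input=0 -> V=10
t=12: input=0 -> V=5
t=13: input=3 -> V=0 FIRE

Answer: 2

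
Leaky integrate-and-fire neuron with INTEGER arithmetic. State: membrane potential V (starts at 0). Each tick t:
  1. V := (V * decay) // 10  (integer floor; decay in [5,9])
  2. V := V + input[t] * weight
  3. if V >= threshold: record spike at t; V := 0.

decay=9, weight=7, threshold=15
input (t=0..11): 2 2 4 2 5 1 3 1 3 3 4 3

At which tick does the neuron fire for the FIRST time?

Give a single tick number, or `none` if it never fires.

t=0: input=2 -> V=14
t=1: input=2 -> V=0 FIRE
t=2: input=4 -> V=0 FIRE
t=3: input=2 -> V=14
t=4: input=5 -> V=0 FIRE
t=5: input=1 -> V=7
t=6: input=3 -> V=0 FIRE
t=7: input=1 -> V=7
t=8: input=3 -> V=0 FIRE
t=9: input=3 -> V=0 FIRE
t=10: input=4 -> V=0 FIRE
t=11: input=3 -> V=0 FIRE

Answer: 1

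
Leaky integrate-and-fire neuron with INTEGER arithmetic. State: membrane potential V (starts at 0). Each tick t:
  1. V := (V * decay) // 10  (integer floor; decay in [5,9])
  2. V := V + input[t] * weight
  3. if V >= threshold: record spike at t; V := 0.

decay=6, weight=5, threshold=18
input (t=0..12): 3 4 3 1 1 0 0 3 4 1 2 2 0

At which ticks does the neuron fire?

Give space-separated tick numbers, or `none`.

Answer: 1 8

Derivation:
t=0: input=3 -> V=15
t=1: input=4 -> V=0 FIRE
t=2: input=3 -> V=15
t=3: input=1 -> V=14
t=4: input=1 -> V=13
t=5: input=0 -> V=7
t=6: input=0 -> V=4
t=7: input=3 -> V=17
t=8: input=4 -> V=0 FIRE
t=9: input=1 -> V=5
t=10: input=2 -> V=13
t=11: input=2 -> V=17
t=12: input=0 -> V=10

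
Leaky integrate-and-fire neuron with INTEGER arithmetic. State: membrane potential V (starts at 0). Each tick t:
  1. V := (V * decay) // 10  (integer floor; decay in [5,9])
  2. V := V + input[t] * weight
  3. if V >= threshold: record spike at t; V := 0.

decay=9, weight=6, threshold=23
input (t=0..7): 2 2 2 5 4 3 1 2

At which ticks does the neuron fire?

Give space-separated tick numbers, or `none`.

t=0: input=2 -> V=12
t=1: input=2 -> V=22
t=2: input=2 -> V=0 FIRE
t=3: input=5 -> V=0 FIRE
t=4: input=4 -> V=0 FIRE
t=5: input=3 -> V=18
t=6: input=1 -> V=22
t=7: input=2 -> V=0 FIRE

Answer: 2 3 4 7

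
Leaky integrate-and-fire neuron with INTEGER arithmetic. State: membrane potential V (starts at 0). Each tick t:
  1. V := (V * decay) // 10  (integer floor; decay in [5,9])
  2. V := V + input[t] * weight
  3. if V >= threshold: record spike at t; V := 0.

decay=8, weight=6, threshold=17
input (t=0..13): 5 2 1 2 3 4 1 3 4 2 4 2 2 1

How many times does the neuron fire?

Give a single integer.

t=0: input=5 -> V=0 FIRE
t=1: input=2 -> V=12
t=2: input=1 -> V=15
t=3: input=2 -> V=0 FIRE
t=4: input=3 -> V=0 FIRE
t=5: input=4 -> V=0 FIRE
t=6: input=1 -> V=6
t=7: input=3 -> V=0 FIRE
t=8: input=4 -> V=0 FIRE
t=9: input=2 -> V=12
t=10: input=4 -> V=0 FIRE
t=11: input=2 -> V=12
t=12: input=2 -> V=0 FIRE
t=13: input=1 -> V=6

Answer: 8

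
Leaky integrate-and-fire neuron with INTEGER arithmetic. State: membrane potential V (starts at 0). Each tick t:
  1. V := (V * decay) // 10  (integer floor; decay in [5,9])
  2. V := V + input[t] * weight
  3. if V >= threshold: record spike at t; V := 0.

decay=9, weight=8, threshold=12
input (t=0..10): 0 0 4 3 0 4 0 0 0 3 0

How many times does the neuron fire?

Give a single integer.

Answer: 4

Derivation:
t=0: input=0 -> V=0
t=1: input=0 -> V=0
t=2: input=4 -> V=0 FIRE
t=3: input=3 -> V=0 FIRE
t=4: input=0 -> V=0
t=5: input=4 -> V=0 FIRE
t=6: input=0 -> V=0
t=7: input=0 -> V=0
t=8: input=0 -> V=0
t=9: input=3 -> V=0 FIRE
t=10: input=0 -> V=0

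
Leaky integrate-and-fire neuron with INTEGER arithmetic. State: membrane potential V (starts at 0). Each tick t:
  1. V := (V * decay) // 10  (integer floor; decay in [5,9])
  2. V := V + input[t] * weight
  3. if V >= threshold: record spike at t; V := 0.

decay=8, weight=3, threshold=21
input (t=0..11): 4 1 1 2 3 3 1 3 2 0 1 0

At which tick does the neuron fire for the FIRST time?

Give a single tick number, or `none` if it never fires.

Answer: 4

Derivation:
t=0: input=4 -> V=12
t=1: input=1 -> V=12
t=2: input=1 -> V=12
t=3: input=2 -> V=15
t=4: input=3 -> V=0 FIRE
t=5: input=3 -> V=9
t=6: input=1 -> V=10
t=7: input=3 -> V=17
t=8: input=2 -> V=19
t=9: input=0 -> V=15
t=10: input=1 -> V=15
t=11: input=0 -> V=12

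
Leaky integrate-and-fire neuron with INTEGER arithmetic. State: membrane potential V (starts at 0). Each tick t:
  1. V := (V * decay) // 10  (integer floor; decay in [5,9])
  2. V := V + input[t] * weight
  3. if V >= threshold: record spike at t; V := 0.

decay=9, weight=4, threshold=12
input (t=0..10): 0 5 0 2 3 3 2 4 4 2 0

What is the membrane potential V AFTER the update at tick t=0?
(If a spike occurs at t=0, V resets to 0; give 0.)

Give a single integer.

t=0: input=0 -> V=0
t=1: input=5 -> V=0 FIRE
t=2: input=0 -> V=0
t=3: input=2 -> V=8
t=4: input=3 -> V=0 FIRE
t=5: input=3 -> V=0 FIRE
t=6: input=2 -> V=8
t=7: input=4 -> V=0 FIRE
t=8: input=4 -> V=0 FIRE
t=9: input=2 -> V=8
t=10: input=0 -> V=7

Answer: 0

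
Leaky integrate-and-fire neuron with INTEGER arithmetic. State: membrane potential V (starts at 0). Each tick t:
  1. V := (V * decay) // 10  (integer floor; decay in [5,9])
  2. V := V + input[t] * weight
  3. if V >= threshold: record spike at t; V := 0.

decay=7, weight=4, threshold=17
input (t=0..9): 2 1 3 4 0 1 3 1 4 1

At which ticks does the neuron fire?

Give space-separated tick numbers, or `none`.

t=0: input=2 -> V=8
t=1: input=1 -> V=9
t=2: input=3 -> V=0 FIRE
t=3: input=4 -> V=16
t=4: input=0 -> V=11
t=5: input=1 -> V=11
t=6: input=3 -> V=0 FIRE
t=7: input=1 -> V=4
t=8: input=4 -> V=0 FIRE
t=9: input=1 -> V=4

Answer: 2 6 8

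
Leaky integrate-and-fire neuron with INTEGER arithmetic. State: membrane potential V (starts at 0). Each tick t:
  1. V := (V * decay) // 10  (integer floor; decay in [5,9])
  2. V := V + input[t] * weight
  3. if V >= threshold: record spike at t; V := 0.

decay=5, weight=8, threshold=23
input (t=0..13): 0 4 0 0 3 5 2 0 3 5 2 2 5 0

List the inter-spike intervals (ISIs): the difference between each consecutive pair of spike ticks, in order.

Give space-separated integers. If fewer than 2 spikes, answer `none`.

Answer: 3 1 3 1 2 1

Derivation:
t=0: input=0 -> V=0
t=1: input=4 -> V=0 FIRE
t=2: input=0 -> V=0
t=3: input=0 -> V=0
t=4: input=3 -> V=0 FIRE
t=5: input=5 -> V=0 FIRE
t=6: input=2 -> V=16
t=7: input=0 -> V=8
t=8: input=3 -> V=0 FIRE
t=9: input=5 -> V=0 FIRE
t=10: input=2 -> V=16
t=11: input=2 -> V=0 FIRE
t=12: input=5 -> V=0 FIRE
t=13: input=0 -> V=0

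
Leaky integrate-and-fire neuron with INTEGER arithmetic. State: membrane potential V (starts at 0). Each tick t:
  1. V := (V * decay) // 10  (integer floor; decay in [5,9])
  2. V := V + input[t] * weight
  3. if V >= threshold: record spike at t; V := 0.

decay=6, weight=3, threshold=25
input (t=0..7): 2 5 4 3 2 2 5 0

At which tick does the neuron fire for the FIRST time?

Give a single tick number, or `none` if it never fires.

Answer: 6

Derivation:
t=0: input=2 -> V=6
t=1: input=5 -> V=18
t=2: input=4 -> V=22
t=3: input=3 -> V=22
t=4: input=2 -> V=19
t=5: input=2 -> V=17
t=6: input=5 -> V=0 FIRE
t=7: input=0 -> V=0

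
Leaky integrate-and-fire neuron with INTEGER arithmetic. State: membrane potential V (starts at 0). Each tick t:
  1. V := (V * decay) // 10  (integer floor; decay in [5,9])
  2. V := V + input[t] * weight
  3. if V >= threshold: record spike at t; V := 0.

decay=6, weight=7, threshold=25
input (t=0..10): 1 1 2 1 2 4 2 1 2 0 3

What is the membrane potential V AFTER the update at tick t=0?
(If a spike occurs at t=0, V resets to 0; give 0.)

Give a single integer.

Answer: 7

Derivation:
t=0: input=1 -> V=7
t=1: input=1 -> V=11
t=2: input=2 -> V=20
t=3: input=1 -> V=19
t=4: input=2 -> V=0 FIRE
t=5: input=4 -> V=0 FIRE
t=6: input=2 -> V=14
t=7: input=1 -> V=15
t=8: input=2 -> V=23
t=9: input=0 -> V=13
t=10: input=3 -> V=0 FIRE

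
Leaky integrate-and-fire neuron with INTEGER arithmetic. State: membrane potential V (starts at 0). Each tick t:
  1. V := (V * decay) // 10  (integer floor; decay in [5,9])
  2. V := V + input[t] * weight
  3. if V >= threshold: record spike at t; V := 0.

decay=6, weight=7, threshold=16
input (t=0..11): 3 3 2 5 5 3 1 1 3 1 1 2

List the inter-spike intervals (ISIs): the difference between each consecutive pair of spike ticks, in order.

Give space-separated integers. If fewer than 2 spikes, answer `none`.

Answer: 1 2 1 1 3 3

Derivation:
t=0: input=3 -> V=0 FIRE
t=1: input=3 -> V=0 FIRE
t=2: input=2 -> V=14
t=3: input=5 -> V=0 FIRE
t=4: input=5 -> V=0 FIRE
t=5: input=3 -> V=0 FIRE
t=6: input=1 -> V=7
t=7: input=1 -> V=11
t=8: input=3 -> V=0 FIRE
t=9: input=1 -> V=7
t=10: input=1 -> V=11
t=11: input=2 -> V=0 FIRE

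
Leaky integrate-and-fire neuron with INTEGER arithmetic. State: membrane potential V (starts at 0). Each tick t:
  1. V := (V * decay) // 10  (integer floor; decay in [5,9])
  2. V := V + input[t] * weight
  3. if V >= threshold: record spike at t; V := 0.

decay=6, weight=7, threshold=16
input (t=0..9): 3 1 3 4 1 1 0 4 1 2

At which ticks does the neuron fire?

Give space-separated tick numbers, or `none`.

Answer: 0 2 3 7 9

Derivation:
t=0: input=3 -> V=0 FIRE
t=1: input=1 -> V=7
t=2: input=3 -> V=0 FIRE
t=3: input=4 -> V=0 FIRE
t=4: input=1 -> V=7
t=5: input=1 -> V=11
t=6: input=0 -> V=6
t=7: input=4 -> V=0 FIRE
t=8: input=1 -> V=7
t=9: input=2 -> V=0 FIRE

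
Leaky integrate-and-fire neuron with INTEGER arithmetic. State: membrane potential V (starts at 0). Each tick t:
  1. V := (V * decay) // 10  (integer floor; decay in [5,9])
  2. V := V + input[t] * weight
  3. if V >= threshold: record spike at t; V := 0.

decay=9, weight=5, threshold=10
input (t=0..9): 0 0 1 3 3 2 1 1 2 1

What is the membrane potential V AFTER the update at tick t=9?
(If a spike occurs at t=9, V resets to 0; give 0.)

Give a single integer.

Answer: 5

Derivation:
t=0: input=0 -> V=0
t=1: input=0 -> V=0
t=2: input=1 -> V=5
t=3: input=3 -> V=0 FIRE
t=4: input=3 -> V=0 FIRE
t=5: input=2 -> V=0 FIRE
t=6: input=1 -> V=5
t=7: input=1 -> V=9
t=8: input=2 -> V=0 FIRE
t=9: input=1 -> V=5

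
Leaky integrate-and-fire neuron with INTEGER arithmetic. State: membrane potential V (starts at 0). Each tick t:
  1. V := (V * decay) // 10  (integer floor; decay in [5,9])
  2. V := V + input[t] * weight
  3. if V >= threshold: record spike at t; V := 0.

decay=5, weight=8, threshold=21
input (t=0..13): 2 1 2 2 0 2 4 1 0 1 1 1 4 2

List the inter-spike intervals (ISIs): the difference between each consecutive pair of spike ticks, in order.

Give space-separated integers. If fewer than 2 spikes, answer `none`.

Answer: 4 6

Derivation:
t=0: input=2 -> V=16
t=1: input=1 -> V=16
t=2: input=2 -> V=0 FIRE
t=3: input=2 -> V=16
t=4: input=0 -> V=8
t=5: input=2 -> V=20
t=6: input=4 -> V=0 FIRE
t=7: input=1 -> V=8
t=8: input=0 -> V=4
t=9: input=1 -> V=10
t=10: input=1 -> V=13
t=11: input=1 -> V=14
t=12: input=4 -> V=0 FIRE
t=13: input=2 -> V=16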